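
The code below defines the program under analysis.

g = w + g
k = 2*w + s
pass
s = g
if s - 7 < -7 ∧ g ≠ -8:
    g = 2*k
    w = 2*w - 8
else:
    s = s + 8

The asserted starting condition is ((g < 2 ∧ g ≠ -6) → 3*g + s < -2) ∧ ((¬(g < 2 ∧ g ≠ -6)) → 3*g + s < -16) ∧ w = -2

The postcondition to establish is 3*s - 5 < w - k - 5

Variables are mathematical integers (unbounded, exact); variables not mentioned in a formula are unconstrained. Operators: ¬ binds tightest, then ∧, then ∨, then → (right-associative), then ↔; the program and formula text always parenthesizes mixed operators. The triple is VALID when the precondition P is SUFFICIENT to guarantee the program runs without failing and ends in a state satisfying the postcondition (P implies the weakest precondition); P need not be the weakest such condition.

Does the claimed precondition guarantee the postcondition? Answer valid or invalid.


Working backward. After the program, the postcondition 3*s - 5 < w - k - 5 must hold; in canonical form it is k + 3*s < w.
Then branch requires k + 3*s < 2*w - 8; else branch requires k + 3*s < w - 24.
Before the if: ((s < 0 ∧ g ≠ -8) → k + 3*s < 2*w - 8) ∧ ((¬(s < 0 ∧ g ≠ -8)) → k + 3*s < w - 24)
Before s := g: ((g < 0 ∧ g ≠ -8) → 3*g + k < 2*w - 8) ∧ ((¬(g < 0 ∧ g ≠ -8)) → 3*g + k < w - 24)
Before skip: ((g < 0 ∧ g ≠ -8) → 3*g + k < 2*w - 8) ∧ ((¬(g < 0 ∧ g ≠ -8)) → 3*g + k < w - 24)
Before k := 2*w + s: ((g < 0 ∧ g ≠ -8) → 3*g + s < -8) ∧ ((¬(g < 0 ∧ g ≠ -8)) → 3*g + s + w < -24)
Before g := w + g: ((g + w < 0 ∧ g + w ≠ -8) → 3*g + s + 3*w < -8) ∧ ((¬(g + w < 0 ∧ g + w ≠ -8)) → 3*g + s + 4*w < -24)
The weakest precondition is ((g + w < 0 ∧ g + w ≠ -8) → 3*g + s + 3*w < -8) ∧ ((¬(g + w < 0 ∧ g + w ≠ -8)) → 3*g + s + 4*w < -24).
Check whether ((g < 2 ∧ g ≠ -6) → 3*g + s < -2) ∧ ((¬(g < 2 ∧ g ≠ -6)) → 3*g + s < -16) ∧ w = -2 implies it.
Every state satisfying the precondition satisfies the weakest precondition: the implication holds.
Answer: valid


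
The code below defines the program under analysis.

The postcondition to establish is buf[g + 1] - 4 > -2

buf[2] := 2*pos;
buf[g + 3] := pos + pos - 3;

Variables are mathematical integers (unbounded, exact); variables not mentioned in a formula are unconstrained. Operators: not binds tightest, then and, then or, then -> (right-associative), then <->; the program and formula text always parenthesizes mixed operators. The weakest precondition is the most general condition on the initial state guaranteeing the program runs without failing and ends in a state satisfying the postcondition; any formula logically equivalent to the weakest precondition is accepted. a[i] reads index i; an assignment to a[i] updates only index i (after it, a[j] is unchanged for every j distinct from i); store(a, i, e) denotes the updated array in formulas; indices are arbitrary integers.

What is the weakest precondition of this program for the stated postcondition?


Working backward. After the program, the postcondition buf[g + 1] - 4 > -2 must hold; in canonical form it is buf[g + 1] > 2.
Before buf[g + 3] := pos + pos - 3: store(buf, g + 3, 2*pos - 3)[g + 1] > 2
Before buf[2] := 2*pos: store(store(buf, 2, 2*pos), g + 3, 2*pos - 3)[g + 1] > 2
Answer: WP = store(store(buf, 2, 2*pos), g + 3, 2*pos - 3)[g + 1] > 2


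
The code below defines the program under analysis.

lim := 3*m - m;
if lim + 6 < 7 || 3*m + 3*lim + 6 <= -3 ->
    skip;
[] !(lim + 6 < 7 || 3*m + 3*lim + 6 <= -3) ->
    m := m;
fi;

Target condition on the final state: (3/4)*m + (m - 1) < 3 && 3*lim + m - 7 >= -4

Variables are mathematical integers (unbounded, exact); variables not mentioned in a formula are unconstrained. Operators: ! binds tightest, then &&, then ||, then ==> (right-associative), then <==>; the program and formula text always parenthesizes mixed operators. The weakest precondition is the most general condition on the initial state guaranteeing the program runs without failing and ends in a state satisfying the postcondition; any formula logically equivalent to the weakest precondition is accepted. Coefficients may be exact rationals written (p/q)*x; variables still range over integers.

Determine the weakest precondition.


Working backward. After the program, the postcondition (3/4)*m + (m - 1) < 3 && 3*lim + m - 7 >= -4 must hold; in canonical form it is (7/4)*m < 4 && 3*lim + m >= 3.
Then branch requires (7/4)*m < 4 && 3*lim + m >= 3; else branch requires (7/4)*m < 4 && 3*lim + m >= 3.
Before the if: ((lim < 1 || 3*lim + 3*m <= -9) ==> ((7/4)*m < 4 && 3*lim + m >= 3)) && ((!(lim < 1 || 3*lim + 3*m <= -9)) ==> ((7/4)*m < 4 && 3*lim + m >= 3))
Before lim := 3*m - m: ((2*m < 1 || 9*m <= -9) ==> ((7/4)*m < 4 && 7*m >= 3)) && ((!(2*m < 1 || 9*m <= -9)) ==> ((7/4)*m < 4 && 7*m >= 3))
Answer: WP = ((2*m < 1 || 9*m <= -9) ==> ((7/4)*m < 4 && 7*m >= 3)) && ((!(2*m < 1 || 9*m <= -9)) ==> ((7/4)*m < 4 && 7*m >= 3))


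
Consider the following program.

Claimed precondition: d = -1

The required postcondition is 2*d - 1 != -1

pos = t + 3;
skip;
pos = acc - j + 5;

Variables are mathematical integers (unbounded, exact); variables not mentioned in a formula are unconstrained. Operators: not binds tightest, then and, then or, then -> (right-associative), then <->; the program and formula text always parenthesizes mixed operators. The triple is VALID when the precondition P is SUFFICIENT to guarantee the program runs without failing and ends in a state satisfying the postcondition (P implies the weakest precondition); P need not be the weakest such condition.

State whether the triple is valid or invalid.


Working backward. After the program, the postcondition 2*d - 1 != -1 must hold; in canonical form it is 2*d != 0.
Before pos := acc - j + 5: 2*d != 0
Before skip: 2*d != 0
Before pos := t + 3: 2*d != 0
The weakest precondition is 2*d != 0.
Check whether d = -1 implies it.
Every state satisfying the precondition satisfies the weakest precondition: the implication holds.
Answer: valid


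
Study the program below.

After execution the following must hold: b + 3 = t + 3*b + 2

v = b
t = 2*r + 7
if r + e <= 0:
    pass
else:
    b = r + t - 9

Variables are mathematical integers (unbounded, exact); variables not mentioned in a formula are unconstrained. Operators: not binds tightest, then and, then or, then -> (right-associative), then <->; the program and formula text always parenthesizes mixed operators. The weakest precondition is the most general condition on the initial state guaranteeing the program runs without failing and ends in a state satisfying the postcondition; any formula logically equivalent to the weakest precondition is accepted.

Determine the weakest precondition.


Working backward. After the program, the postcondition b + 3 = t + 3*b + 2 must hold; in canonical form it is 2*b + t = 1.
Then branch requires 2*b + t = 1; else branch requires 2*r + 3*t = 19.
Before the if: (e + r <= 0 -> 2*b + t = 1) and ((not (e + r <= 0)) -> 2*r + 3*t = 19)
Before t := 2*r + 7: (e + r <= 0 -> 2*b + 2*r = -6) and ((not (e + r <= 0)) -> 8*r = -2)
Before v := b: (e + r <= 0 -> 2*b + 2*r = -6) and ((not (e + r <= 0)) -> 8*r = -2)
Answer: WP = (e + r <= 0 -> 2*b + 2*r = -6) and ((not (e + r <= 0)) -> 8*r = -2)


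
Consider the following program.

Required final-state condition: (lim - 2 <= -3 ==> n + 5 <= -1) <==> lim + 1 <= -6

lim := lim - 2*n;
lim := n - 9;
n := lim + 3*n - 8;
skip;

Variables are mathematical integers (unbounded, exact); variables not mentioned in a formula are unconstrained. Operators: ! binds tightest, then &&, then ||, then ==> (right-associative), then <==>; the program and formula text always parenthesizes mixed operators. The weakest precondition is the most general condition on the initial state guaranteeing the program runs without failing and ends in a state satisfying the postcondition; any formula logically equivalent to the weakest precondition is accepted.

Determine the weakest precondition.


Working backward. After the program, the postcondition (lim - 2 <= -3 ==> n + 5 <= -1) <==> lim + 1 <= -6 must hold; in canonical form it is (lim <= -1 ==> n <= -6) <==> lim <= -7.
Before skip: (lim <= -1 ==> n <= -6) <==> lim <= -7
Before n := lim + 3*n - 8: (lim <= -1 ==> lim + 3*n <= 2) <==> lim <= -7
Before lim := n - 9: (n <= 8 ==> 4*n <= 11) <==> n <= 2
Before lim := lim - 2*n: (n <= 8 ==> 4*n <= 11) <==> n <= 2
Answer: WP = (n <= 8 ==> 4*n <= 11) <==> n <= 2


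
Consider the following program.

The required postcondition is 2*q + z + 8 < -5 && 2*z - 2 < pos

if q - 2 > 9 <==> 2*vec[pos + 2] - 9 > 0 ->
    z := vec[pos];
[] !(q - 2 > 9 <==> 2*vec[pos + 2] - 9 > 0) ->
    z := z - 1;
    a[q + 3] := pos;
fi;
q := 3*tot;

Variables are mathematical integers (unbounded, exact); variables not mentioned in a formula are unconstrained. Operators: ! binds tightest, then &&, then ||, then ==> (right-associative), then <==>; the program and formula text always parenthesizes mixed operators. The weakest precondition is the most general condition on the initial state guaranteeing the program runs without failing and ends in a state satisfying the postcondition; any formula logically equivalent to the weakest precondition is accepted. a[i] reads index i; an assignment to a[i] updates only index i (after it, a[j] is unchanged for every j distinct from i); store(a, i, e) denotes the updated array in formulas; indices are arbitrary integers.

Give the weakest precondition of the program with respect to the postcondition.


Working backward. After the program, the postcondition 2*q + z + 8 < -5 && 2*z - 2 < pos must hold; in canonical form it is 2*q + z < -13 && 2*z < pos + 2.
Before q := 3*tot: 6*tot + z < -13 && 2*z < pos + 2
Then branch requires vec[pos] + 6*tot < -13 && 2*vec[pos] < pos + 2; else branch requires 6*tot + z < -12 && 2*z < pos + 4.
Before the if: ((q > 11 <==> 2*vec[pos + 2] > 9) ==> (vec[pos] + 6*tot < -13 && 2*vec[pos] < pos + 2)) && ((!(q > 11 <==> 2*vec[pos + 2] > 9)) ==> (6*tot + z < -12 && 2*z < pos + 4))
Answer: WP = ((q > 11 <==> 2*vec[pos + 2] > 9) ==> (vec[pos] + 6*tot < -13 && 2*vec[pos] < pos + 2)) && ((!(q > 11 <==> 2*vec[pos + 2] > 9)) ==> (6*tot + z < -12 && 2*z < pos + 4))


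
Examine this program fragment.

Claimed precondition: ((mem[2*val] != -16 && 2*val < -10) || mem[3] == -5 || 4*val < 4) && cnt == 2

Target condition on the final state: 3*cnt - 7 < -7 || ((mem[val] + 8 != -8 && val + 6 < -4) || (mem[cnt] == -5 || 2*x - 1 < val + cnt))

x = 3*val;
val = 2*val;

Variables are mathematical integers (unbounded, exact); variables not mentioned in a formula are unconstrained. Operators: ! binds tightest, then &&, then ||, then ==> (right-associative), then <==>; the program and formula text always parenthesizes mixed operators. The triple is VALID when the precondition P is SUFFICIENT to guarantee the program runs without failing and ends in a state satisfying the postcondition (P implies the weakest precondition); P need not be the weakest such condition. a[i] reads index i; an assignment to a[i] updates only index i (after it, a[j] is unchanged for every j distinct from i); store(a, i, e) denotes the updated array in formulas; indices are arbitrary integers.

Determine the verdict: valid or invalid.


Working backward. After the program, the postcondition 3*cnt - 7 < -7 || ((mem[val] + 8 != -8 && val + 6 < -4) || (mem[cnt] == -5 || 2*x - 1 < val + cnt)) must hold; in canonical form it is 3*cnt < 0 || (mem[val] != -16 && val < -10) || mem[cnt] == -5 || 2*x < cnt + val + 1.
Before val := 2*val: 3*cnt < 0 || (mem[2*val] != -16 && 2*val < -10) || mem[cnt] == -5 || 2*x < cnt + 2*val + 1
Before x := 3*val: 3*cnt < 0 || (mem[2*val] != -16 && 2*val < -10) || mem[cnt] == -5 || 4*val < cnt + 1
The weakest precondition is 3*cnt < 0 || (mem[2*val] != -16 && 2*val < -10) || mem[cnt] == -5 || 4*val < cnt + 1.
Check whether ((mem[2*val] != -16 && 2*val < -10) || mem[3] == -5 || 4*val < 4) && cnt == 2 implies it.
Countermodel: at the initial state cnt = 2, mem = {[2] = 4, [3] = -5, elsewhere -5}, val = 1, the precondition holds but the weakest precondition fails.
Answer: invalid


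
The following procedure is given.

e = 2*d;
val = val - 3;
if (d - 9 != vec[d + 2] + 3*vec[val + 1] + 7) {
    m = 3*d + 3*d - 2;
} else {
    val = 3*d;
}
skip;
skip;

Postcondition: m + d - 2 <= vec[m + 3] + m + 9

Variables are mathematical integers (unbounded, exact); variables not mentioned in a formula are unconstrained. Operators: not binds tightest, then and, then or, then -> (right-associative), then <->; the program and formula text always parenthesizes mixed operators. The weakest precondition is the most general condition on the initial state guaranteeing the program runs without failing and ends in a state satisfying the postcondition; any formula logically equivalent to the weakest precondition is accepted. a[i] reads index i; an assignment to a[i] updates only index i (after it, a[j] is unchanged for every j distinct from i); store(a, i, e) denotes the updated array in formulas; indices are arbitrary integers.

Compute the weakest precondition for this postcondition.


Working backward. After the program, the postcondition m + d - 2 <= vec[m + 3] + m + 9 must hold; in canonical form it is d <= vec[m + 3] + 11.
Before skip: d <= vec[m + 3] + 11
Before skip: d <= vec[m + 3] + 11
Then branch requires d <= vec[6*d + 1] + 11; else branch requires d <= vec[m + 3] + 11.
Before the if: (d != vec[d + 2] + 3*vec[val + 1] + 16 -> d <= vec[6*d + 1] + 11) and ((not (d != vec[d + 2] + 3*vec[val + 1] + 16)) -> d <= vec[m + 3] + 11)
Before val := val - 3: (d != vec[d + 2] + 3*vec[val - 2] + 16 -> d <= vec[6*d + 1] + 11) and ((not (d != vec[d + 2] + 3*vec[val - 2] + 16)) -> d <= vec[m + 3] + 11)
Before e := 2*d: (d != vec[d + 2] + 3*vec[val - 2] + 16 -> d <= vec[6*d + 1] + 11) and ((not (d != vec[d + 2] + 3*vec[val - 2] + 16)) -> d <= vec[m + 3] + 11)
Answer: WP = (d != vec[d + 2] + 3*vec[val - 2] + 16 -> d <= vec[6*d + 1] + 11) and ((not (d != vec[d + 2] + 3*vec[val - 2] + 16)) -> d <= vec[m + 3] + 11)


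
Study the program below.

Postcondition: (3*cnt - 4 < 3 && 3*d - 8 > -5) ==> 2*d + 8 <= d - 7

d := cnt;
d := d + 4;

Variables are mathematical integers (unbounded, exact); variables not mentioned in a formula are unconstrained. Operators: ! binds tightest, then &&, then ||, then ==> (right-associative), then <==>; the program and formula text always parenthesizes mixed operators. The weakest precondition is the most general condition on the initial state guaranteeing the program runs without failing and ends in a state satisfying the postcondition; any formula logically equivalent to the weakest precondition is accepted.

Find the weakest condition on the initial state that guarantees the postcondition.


Working backward. After the program, the postcondition (3*cnt - 4 < 3 && 3*d - 8 > -5) ==> 2*d + 8 <= d - 7 must hold; in canonical form it is (3*cnt < 7 && 3*d > 3) ==> d <= -15.
Before d := d + 4: (3*cnt < 7 && 3*d > -9) ==> d <= -19
Before d := cnt: (3*cnt < 7 && 3*cnt > -9) ==> cnt <= -19
Answer: WP = (3*cnt < 7 && 3*cnt > -9) ==> cnt <= -19


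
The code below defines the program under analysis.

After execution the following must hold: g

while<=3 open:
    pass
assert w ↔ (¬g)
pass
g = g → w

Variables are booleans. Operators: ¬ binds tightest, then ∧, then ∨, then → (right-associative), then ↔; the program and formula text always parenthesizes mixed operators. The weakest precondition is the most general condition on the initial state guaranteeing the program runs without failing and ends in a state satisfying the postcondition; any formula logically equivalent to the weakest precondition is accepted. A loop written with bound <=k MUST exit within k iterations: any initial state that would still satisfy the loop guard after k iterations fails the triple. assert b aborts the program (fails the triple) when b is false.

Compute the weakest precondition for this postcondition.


Working backward. After the program, g must hold.
Before g := g → w: g → w
Before skip: g → w
Before assert w ↔ (¬g): (w ↔ (¬g)) ∧ (g → w)
Before the loop (bound <=3), unroll the exhaustion recursion (WP_0 = exit-now case; WP_j = one more guarded iteration, up to j = 3):
  WP_0: (¬open) ∧ (w ↔ (¬g)) ∧ (g → w)
  WP_1: (open → ((¬open) ∧ (w ↔ (¬g)) ∧ (g → w))) ∧ ((¬open) → ((w ↔ (¬g)) ∧ (g → w)))
  WP_2: (open → ((open → ((¬open) ∧ (w ↔ (¬g)) ∧ (g → w))) ∧ ((¬open) → ((w ↔ (¬g)) ∧ (g → w))))) ∧ ((¬open) → ((w ↔ (¬g)) ∧ (g → w)))
  WP_3: (open → ((open → ((open → ((¬open) ∧ (w ↔ (¬g)) ∧ (g → w))) ∧ ((¬open) → ((w ↔ (¬g)) ∧ (g → w))))) ∧ ((¬open) → ((w ↔ (¬g)) ∧ (g → w))))) ∧ ((¬open) → ((w ↔ (¬g)) ∧ (g → w)))
So before the loop: (open → ((open → ((open → ((¬open) ∧ (w ↔ (¬g)) ∧ (g → w))) ∧ ((¬open) → ((w ↔ (¬g)) ∧ (g → w))))) ∧ ((¬open) → ((w ↔ (¬g)) ∧ (g → w))))) ∧ ((¬open) → ((w ↔ (¬g)) ∧ (g → w)))
Answer: WP = (open → ((open → ((open → ((¬open) ∧ (w ↔ (¬g)) ∧ (g → w))) ∧ ((¬open) → ((w ↔ (¬g)) ∧ (g → w))))) ∧ ((¬open) → ((w ↔ (¬g)) ∧ (g → w))))) ∧ ((¬open) → ((w ↔ (¬g)) ∧ (g → w)))


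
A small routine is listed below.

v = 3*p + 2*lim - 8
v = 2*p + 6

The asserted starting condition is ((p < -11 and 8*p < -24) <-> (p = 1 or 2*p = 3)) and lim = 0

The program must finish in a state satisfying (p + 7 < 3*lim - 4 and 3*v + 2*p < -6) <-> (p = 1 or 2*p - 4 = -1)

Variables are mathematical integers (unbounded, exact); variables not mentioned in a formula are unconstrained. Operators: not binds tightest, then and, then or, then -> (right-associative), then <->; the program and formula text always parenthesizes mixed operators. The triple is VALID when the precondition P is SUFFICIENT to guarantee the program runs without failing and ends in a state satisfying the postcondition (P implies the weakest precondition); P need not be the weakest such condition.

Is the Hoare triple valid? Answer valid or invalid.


Working backward. After the program, the postcondition (p + 7 < 3*lim - 4 and 3*v + 2*p < -6) <-> (p = 1 or 2*p - 4 = -1) must hold; in canonical form it is (p < 3*lim - 11 and 2*p + 3*v < -6) <-> (p = 1 or 2*p = 3).
Before v := 2*p + 6: (p < 3*lim - 11 and 8*p < -24) <-> (p = 1 or 2*p = 3)
Before v := 3*p + 2*lim - 8: (p < 3*lim - 11 and 8*p < -24) <-> (p = 1 or 2*p = 3)
The weakest precondition is (p < 3*lim - 11 and 8*p < -24) <-> (p = 1 or 2*p = 3).
Check whether ((p < -11 and 8*p < -24) <-> (p = 1 or 2*p = 3)) and lim = 0 implies it.
Every state satisfying the precondition satisfies the weakest precondition: the implication holds.
Answer: valid


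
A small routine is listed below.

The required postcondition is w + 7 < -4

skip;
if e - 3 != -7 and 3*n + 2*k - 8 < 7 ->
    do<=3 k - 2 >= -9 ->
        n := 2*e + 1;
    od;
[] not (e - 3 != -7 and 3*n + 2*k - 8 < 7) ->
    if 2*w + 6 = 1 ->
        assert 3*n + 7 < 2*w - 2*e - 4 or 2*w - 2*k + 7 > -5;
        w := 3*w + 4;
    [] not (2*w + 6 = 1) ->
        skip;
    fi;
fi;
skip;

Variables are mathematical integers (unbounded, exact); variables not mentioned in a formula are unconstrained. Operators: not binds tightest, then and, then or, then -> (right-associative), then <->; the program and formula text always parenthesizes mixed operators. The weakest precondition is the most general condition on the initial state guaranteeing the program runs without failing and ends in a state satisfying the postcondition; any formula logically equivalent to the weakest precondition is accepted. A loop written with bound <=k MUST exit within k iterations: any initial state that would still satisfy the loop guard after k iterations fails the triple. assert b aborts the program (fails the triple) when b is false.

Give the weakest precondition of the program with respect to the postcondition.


Working backward. After the program, the postcondition w + 7 < -4 must hold; in canonical form it is w < -11.
Before skip: w < -11
Then branch requires (k >= -7 -> ((k >= -7 -> ((k >= -7 -> ((not (k >= -7)) and w < -11)) and ((not (k >= -7)) -> w < -11))) and ((not (k >= -7)) -> w < -11))) and ((not (k >= -7)) -> w < -11); else branch requires (2*w = -5 -> ((2*e + 3*n < 2*w - 11 or 2*w > 2*k - 12) and 3*w < -15)) and ((not (2*w = -5)) -> w < -11).
Before the if: ((e != -4 and 2*k + 3*n < 15) -> ((k >= -7 -> ((k >= -7 -> ((k >= -7 -> ((not (k >= -7)) and w < -11)) and ((not (k >= -7)) -> w < -11))) and ((not (k >= -7)) -> w < -11))) and ((not (k >= -7)) -> w < -11))) and ((not (e != -4 and 2*k + 3*n < 15)) -> ((2*w = -5 -> ((2*e + 3*n < 2*w - 11 or 2*w > 2*k - 12) and 3*w < -15)) and ((not (2*w = -5)) -> w < -11)))
Before skip: ((e != -4 and 2*k + 3*n < 15) -> ((k >= -7 -> ((k >= -7 -> ((k >= -7 -> ((not (k >= -7)) and w < -11)) and ((not (k >= -7)) -> w < -11))) and ((not (k >= -7)) -> w < -11))) and ((not (k >= -7)) -> w < -11))) and ((not (e != -4 and 2*k + 3*n < 15)) -> ((2*w = -5 -> ((2*e + 3*n < 2*w - 11 or 2*w > 2*k - 12) and 3*w < -15)) and ((not (2*w = -5)) -> w < -11)))
Answer: WP = ((e != -4 and 2*k + 3*n < 15) -> ((k >= -7 -> ((k >= -7 -> ((k >= -7 -> ((not (k >= -7)) and w < -11)) and ((not (k >= -7)) -> w < -11))) and ((not (k >= -7)) -> w < -11))) and ((not (k >= -7)) -> w < -11))) and ((not (e != -4 and 2*k + 3*n < 15)) -> ((2*w = -5 -> ((2*e + 3*n < 2*w - 11 or 2*w > 2*k - 12) and 3*w < -15)) and ((not (2*w = -5)) -> w < -11)))


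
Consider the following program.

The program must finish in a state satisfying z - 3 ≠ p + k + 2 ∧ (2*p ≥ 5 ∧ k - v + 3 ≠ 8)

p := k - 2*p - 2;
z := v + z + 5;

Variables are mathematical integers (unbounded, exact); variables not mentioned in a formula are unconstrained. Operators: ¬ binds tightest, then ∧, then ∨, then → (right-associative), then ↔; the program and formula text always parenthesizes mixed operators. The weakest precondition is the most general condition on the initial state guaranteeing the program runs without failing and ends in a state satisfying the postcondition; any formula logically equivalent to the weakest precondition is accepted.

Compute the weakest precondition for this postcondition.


Working backward. After the program, the postcondition z - 3 ≠ p + k + 2 ∧ (2*p ≥ 5 ∧ k - v + 3 ≠ 8) must hold; in canonical form it is z ≠ k + p + 5 ∧ 2*p ≥ 5 ∧ k ≠ v + 5.
Before z := v + z + 5: v + z ≠ k + p ∧ 2*p ≥ 5 ∧ k ≠ v + 5
Before p := k - 2*p - 2: 2*p + v + z ≠ 2*k - 2 ∧ 2*k ≥ 4*p + 9 ∧ k ≠ v + 5
Answer: WP = 2*p + v + z ≠ 2*k - 2 ∧ 2*k ≥ 4*p + 9 ∧ k ≠ v + 5


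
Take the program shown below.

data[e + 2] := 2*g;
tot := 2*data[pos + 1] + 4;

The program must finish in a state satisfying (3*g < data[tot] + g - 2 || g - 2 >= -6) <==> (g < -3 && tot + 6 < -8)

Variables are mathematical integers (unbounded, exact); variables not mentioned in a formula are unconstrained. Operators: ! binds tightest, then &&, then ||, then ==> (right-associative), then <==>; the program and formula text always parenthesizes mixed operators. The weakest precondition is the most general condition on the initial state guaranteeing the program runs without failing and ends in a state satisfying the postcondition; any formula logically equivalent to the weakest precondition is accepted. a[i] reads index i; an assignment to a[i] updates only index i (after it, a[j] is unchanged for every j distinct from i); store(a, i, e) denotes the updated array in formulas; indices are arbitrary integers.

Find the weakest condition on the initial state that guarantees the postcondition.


Working backward. After the program, the postcondition (3*g < data[tot] + g - 2 || g - 2 >= -6) <==> (g < -3 && tot + 6 < -8) must hold; in canonical form it is (2*g < data[tot] - 2 || g >= -4) <==> (g < -3 && tot < -14).
Before tot := 2*data[pos + 1] + 4: (2*g < data[2*data[pos + 1] + 4] - 2 || g >= -4) <==> (g < -3 && 2*data[pos + 1] < -18)
Before data[e + 2] := 2*g: (2*g < store(data, e + 2, 2*g)[2*store(data, e + 2, 2*g)[pos + 1] + 4] - 2 || g >= -4) <==> (g < -3 && 2*store(data, e + 2, 2*g)[pos + 1] < -18)
Answer: WP = (2*g < store(data, e + 2, 2*g)[2*store(data, e + 2, 2*g)[pos + 1] + 4] - 2 || g >= -4) <==> (g < -3 && 2*store(data, e + 2, 2*g)[pos + 1] < -18)


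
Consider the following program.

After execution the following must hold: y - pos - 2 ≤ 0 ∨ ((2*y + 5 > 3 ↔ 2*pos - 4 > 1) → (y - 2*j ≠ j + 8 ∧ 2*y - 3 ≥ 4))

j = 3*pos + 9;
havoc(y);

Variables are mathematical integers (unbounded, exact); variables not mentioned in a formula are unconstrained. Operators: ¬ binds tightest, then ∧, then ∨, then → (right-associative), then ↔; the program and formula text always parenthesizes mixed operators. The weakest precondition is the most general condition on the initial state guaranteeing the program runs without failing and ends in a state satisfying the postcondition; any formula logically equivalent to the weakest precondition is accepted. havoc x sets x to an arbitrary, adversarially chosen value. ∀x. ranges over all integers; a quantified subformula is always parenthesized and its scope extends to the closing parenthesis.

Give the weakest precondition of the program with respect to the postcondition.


Working backward. After the program, the postcondition y - pos - 2 ≤ 0 ∨ ((2*y + 5 > 3 ↔ 2*pos - 4 > 1) → (y - 2*j ≠ j + 8 ∧ 2*y - 3 ≥ 4)) must hold; in canonical form it is y ≤ pos + 2 ∨ ((2*y > -2 ↔ 2*pos > 5) → (y ≠ 3*j + 8 ∧ 2*y ≥ 7)).
Before havoc y: ∀y_1. (y_1 ≤ pos + 2 ∨ ((2*y_1 > -2 ↔ 2*pos > 5) → (y_1 ≠ 3*j + 8 ∧ 2*y_1 ≥ 7)))
Before j := 3*pos + 9: ∀y_1. (y_1 ≤ pos + 2 ∨ ((2*y_1 > -2 ↔ 2*pos > 5) → (y_1 ≠ 9*pos + 35 ∧ 2*y_1 ≥ 7)))
Answer: WP = ∀y_1. (y_1 ≤ pos + 2 ∨ ((2*y_1 > -2 ↔ 2*pos > 5) → (y_1 ≠ 9*pos + 35 ∧ 2*y_1 ≥ 7)))


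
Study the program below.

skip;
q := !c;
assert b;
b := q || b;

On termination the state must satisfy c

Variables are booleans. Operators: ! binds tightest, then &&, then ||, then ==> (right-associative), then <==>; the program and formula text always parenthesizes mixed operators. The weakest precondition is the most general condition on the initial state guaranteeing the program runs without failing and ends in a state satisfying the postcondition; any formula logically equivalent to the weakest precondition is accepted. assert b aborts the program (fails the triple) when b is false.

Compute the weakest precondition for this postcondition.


Working backward. After the program, c must hold.
Before b := q || b: c
Before assert b: b && c
Before q := !c: b && c
Before skip: b && c
Answer: WP = b && c


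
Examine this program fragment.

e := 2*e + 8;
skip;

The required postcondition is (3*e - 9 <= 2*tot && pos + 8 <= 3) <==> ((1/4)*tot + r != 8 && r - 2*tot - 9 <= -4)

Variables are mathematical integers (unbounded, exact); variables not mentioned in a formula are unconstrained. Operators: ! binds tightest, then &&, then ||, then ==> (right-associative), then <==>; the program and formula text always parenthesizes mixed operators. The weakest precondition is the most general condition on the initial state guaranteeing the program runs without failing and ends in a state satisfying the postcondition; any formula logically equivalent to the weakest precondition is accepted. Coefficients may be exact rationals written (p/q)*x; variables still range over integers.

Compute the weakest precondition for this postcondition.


Working backward. After the program, the postcondition (3*e - 9 <= 2*tot && pos + 8 <= 3) <==> ((1/4)*tot + r != 8 && r - 2*tot - 9 <= -4) must hold; in canonical form it is (3*e <= 2*tot + 9 && pos <= -5) <==> (r + (1/4)*tot != 8 && r <= 2*tot + 5).
Before skip: (3*e <= 2*tot + 9 && pos <= -5) <==> (r + (1/4)*tot != 8 && r <= 2*tot + 5)
Before e := 2*e + 8: (6*e <= 2*tot - 15 && pos <= -5) <==> (r + (1/4)*tot != 8 && r <= 2*tot + 5)
Answer: WP = (6*e <= 2*tot - 15 && pos <= -5) <==> (r + (1/4)*tot != 8 && r <= 2*tot + 5)


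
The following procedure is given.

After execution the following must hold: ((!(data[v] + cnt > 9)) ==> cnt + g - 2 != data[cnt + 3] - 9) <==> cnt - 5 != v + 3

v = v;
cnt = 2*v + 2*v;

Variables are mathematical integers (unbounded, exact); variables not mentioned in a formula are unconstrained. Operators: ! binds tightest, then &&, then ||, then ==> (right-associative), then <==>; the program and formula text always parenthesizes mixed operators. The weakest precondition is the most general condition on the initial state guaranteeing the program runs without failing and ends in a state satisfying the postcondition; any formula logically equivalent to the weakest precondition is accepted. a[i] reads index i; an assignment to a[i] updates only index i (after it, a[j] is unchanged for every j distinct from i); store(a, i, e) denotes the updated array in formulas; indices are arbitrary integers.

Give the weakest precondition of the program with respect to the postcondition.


Working backward. After the program, the postcondition ((!(data[v] + cnt > 9)) ==> cnt + g - 2 != data[cnt + 3] - 9) <==> cnt - 5 != v + 3 must hold; in canonical form it is ((!(data[v] + cnt > 9)) ==> cnt + g != data[cnt + 3] - 7) <==> cnt != v + 8.
Before cnt := 2*v + 2*v: ((!(data[v] + 4*v > 9)) ==> g + 4*v != data[4*v + 3] - 7) <==> 3*v != 8
Before v := v: ((!(data[v] + 4*v > 9)) ==> g + 4*v != data[4*v + 3] - 7) <==> 3*v != 8
Answer: WP = ((!(data[v] + 4*v > 9)) ==> g + 4*v != data[4*v + 3] - 7) <==> 3*v != 8


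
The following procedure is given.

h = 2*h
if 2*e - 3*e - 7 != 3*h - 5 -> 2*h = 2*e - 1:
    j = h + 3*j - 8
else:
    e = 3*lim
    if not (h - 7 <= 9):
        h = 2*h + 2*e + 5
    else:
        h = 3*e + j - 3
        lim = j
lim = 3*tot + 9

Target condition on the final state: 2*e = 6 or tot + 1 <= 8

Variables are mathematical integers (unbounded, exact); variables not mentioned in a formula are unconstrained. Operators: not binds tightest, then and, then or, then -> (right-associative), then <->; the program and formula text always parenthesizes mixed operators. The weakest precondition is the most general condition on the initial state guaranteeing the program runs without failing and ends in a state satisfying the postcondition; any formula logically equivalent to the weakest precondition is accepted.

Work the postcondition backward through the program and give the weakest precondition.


Working backward. After the program, the postcondition 2*e = 6 or tot + 1 <= 8 must hold; in canonical form it is 2*e = 6 or tot <= 7.
Before lim := 3*tot + 9: 2*e = 6 or tot <= 7
Then branch requires 2*e = 6 or tot <= 7; else branch requires ((not (h <= 16)) -> (6*lim = 6 or tot <= 7)) and (h <= 16 -> (6*lim = 6 or tot <= 7)).
Before the if: ((e + 3*h != -2 -> 2*h = 2*e - 1) -> (2*e = 6 or tot <= 7)) and ((not (e + 3*h != -2 -> 2*h = 2*e - 1)) -> (((not (h <= 16)) -> (6*lim = 6 or tot <= 7)) and (h <= 16 -> (6*lim = 6 or tot <= 7))))
Before h := 2*h: ((e + 6*h != -2 -> 4*h = 2*e - 1) -> (2*e = 6 or tot <= 7)) and ((not (e + 6*h != -2 -> 4*h = 2*e - 1)) -> (((not (2*h <= 16)) -> (6*lim = 6 or tot <= 7)) and (2*h <= 16 -> (6*lim = 6 or tot <= 7))))
Answer: WP = ((e + 6*h != -2 -> 4*h = 2*e - 1) -> (2*e = 6 or tot <= 7)) and ((not (e + 6*h != -2 -> 4*h = 2*e - 1)) -> (((not (2*h <= 16)) -> (6*lim = 6 or tot <= 7)) and (2*h <= 16 -> (6*lim = 6 or tot <= 7))))


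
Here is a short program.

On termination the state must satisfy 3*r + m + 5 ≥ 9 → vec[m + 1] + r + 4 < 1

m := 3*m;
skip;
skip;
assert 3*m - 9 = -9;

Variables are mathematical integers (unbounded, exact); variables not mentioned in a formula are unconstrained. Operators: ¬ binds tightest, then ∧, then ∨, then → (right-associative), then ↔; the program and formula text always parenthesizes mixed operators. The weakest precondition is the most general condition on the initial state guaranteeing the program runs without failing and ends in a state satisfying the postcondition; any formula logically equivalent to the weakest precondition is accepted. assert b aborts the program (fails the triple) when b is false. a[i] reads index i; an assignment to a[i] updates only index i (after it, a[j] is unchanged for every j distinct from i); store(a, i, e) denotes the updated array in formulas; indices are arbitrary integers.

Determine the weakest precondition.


Working backward. After the program, the postcondition 3*r + m + 5 ≥ 9 → vec[m + 1] + r + 4 < 1 must hold; in canonical form it is m + 3*r ≥ 4 → vec[m + 1] + r < -3.
Before assert 3*m - 9 = -9: 3*m = 0 ∧ (m + 3*r ≥ 4 → vec[m + 1] + r < -3)
Before skip: 3*m = 0 ∧ (m + 3*r ≥ 4 → vec[m + 1] + r < -3)
Before skip: 3*m = 0 ∧ (m + 3*r ≥ 4 → vec[m + 1] + r < -3)
Before m := 3*m: 9*m = 0 ∧ (3*m + 3*r ≥ 4 → vec[3*m + 1] + r < -3)
Answer: WP = 9*m = 0 ∧ (3*m + 3*r ≥ 4 → vec[3*m + 1] + r < -3)


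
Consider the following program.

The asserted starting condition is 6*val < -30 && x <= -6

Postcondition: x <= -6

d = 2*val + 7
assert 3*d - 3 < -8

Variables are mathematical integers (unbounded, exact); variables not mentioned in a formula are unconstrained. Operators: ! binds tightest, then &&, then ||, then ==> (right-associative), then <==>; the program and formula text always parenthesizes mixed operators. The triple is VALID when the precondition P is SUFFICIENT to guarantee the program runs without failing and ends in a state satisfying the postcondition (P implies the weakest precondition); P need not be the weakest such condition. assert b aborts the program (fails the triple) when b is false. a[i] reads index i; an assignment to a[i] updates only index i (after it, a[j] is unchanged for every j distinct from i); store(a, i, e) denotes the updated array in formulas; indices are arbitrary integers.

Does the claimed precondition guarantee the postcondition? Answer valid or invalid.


Working backward. After the program, x <= -6 must hold.
Before assert 3*d - 3 < -8: 3*d < -5 && x <= -6
Before d := 2*val + 7: 6*val < -26 && x <= -6
The weakest precondition is 6*val < -26 && x <= -6.
Check whether 6*val < -30 && x <= -6 implies it.
Every state satisfying the precondition satisfies the weakest precondition: the implication holds.
Answer: valid


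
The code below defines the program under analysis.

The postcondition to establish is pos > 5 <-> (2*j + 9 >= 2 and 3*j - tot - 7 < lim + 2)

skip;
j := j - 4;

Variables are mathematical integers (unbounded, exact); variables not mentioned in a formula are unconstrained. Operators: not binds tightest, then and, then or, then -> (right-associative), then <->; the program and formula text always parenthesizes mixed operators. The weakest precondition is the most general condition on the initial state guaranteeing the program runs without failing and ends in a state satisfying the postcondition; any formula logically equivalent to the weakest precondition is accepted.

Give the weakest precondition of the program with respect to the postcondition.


Working backward. After the program, the postcondition pos > 5 <-> (2*j + 9 >= 2 and 3*j - tot - 7 < lim + 2) must hold; in canonical form it is pos > 5 <-> (2*j >= -7 and 3*j < lim + tot + 9).
Before j := j - 4: pos > 5 <-> (2*j >= 1 and 3*j < lim + tot + 21)
Before skip: pos > 5 <-> (2*j >= 1 and 3*j < lim + tot + 21)
Answer: WP = pos > 5 <-> (2*j >= 1 and 3*j < lim + tot + 21)


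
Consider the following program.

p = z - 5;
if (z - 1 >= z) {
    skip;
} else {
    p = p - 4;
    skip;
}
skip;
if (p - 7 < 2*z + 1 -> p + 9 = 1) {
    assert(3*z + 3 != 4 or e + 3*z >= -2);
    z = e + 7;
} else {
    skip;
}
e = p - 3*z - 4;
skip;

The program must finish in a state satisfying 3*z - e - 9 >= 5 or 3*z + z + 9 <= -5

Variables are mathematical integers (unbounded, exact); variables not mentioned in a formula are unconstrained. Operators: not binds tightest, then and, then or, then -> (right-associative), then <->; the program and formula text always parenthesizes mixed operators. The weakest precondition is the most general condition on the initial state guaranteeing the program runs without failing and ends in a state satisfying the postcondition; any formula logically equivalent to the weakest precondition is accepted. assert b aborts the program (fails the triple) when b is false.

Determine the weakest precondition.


Working backward. After the program, the postcondition 3*z - e - 9 >= 5 or 3*z + z + 9 <= -5 must hold; in canonical form it is 3*z >= e + 14 or 4*z <= -14.
Before skip: 3*z >= e + 14 or 4*z <= -14
Before e := p - 3*z - 4: 6*z >= p + 10 or 4*z <= -14
Then branch requires (3*z != 1 or e + 3*z >= -2) and (6*e >= p - 32 or 4*e <= -42); else branch requires 6*z >= p + 10 or 4*z <= -14.
Before the if: ((p < 2*z + 8 -> p = -8) -> ((3*z != 1 or e + 3*z >= -2) and (6*e >= p - 32 or 4*e <= -42))) and ((not (p < 2*z + 8 -> p = -8)) -> (6*z >= p + 10 or 4*z <= -14))
Before skip: ((p < 2*z + 8 -> p = -8) -> ((3*z != 1 or e + 3*z >= -2) and (6*e >= p - 32 or 4*e <= -42))) and ((not (p < 2*z + 8 -> p = -8)) -> (6*z >= p + 10 or 4*z <= -14))
Then branch requires ((p < 2*z + 8 -> p = -8) -> ((3*z != 1 or e + 3*z >= -2) and (6*e >= p - 32 or 4*e <= -42))) and ((not (p < 2*z + 8 -> p = -8)) -> (6*z >= p + 10 or 4*z <= -14)); else branch requires ((p < 2*z + 12 -> p = -4) -> ((3*z != 1 or e + 3*z >= -2) and (6*e >= p - 36 or 4*e <= -42))) and ((not (p < 2*z + 12 -> p = -4)) -> (6*z >= p + 6 or 4*z <= -14)).
Before the if: ((p < 2*z + 12 -> p = -4) -> ((3*z != 1 or e + 3*z >= -2) and (6*e >= p - 36 or 4*e <= -42))) and ((not (p < 2*z + 12 -> p = -4)) -> (6*z >= p + 6 or 4*z <= -14))
Before p := z - 5: ((z > -17 -> z = 1) -> ((3*z != 1 or e + 3*z >= -2) and (6*e >= z - 41 or 4*e <= -42))) and ((not (z > -17 -> z = 1)) -> (5*z >= 1 or 4*z <= -14))
Answer: WP = ((z > -17 -> z = 1) -> ((3*z != 1 or e + 3*z >= -2) and (6*e >= z - 41 or 4*e <= -42))) and ((not (z > -17 -> z = 1)) -> (5*z >= 1 or 4*z <= -14))


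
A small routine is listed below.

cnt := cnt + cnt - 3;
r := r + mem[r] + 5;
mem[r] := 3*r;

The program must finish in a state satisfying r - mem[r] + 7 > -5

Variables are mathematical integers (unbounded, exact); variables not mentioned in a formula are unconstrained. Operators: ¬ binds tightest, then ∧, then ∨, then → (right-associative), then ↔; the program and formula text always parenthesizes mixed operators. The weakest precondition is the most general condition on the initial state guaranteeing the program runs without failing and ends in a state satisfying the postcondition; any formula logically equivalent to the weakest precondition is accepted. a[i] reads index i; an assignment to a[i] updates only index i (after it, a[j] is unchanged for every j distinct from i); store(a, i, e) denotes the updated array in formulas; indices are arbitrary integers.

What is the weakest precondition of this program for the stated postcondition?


Working backward. After the program, the postcondition r - mem[r] + 7 > -5 must hold; in canonical form it is r > mem[r] - 12.
Before mem[r] := 3*r: r > store(mem, r, 3*r)[r] - 12
Before r := r + mem[r] + 5: mem[r] + r > store(mem, mem[r] + r + 5, 3*mem[r] + 3*r + 15)[mem[r] + r + 5] - 17
Before cnt := cnt + cnt - 3: mem[r] + r > store(mem, mem[r] + r + 5, 3*mem[r] + 3*r + 15)[mem[r] + r + 5] - 17
Answer: WP = mem[r] + r > store(mem, mem[r] + r + 5, 3*mem[r] + 3*r + 15)[mem[r] + r + 5] - 17


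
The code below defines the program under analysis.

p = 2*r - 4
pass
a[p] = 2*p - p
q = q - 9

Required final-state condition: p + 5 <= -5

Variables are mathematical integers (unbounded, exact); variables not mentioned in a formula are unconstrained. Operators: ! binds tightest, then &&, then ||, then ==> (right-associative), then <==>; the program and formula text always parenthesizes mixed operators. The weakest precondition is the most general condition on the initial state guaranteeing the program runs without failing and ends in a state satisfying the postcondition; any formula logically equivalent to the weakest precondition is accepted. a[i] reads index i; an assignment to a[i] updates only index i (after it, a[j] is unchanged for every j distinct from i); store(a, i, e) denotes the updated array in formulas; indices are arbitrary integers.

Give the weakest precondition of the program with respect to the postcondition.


Working backward. After the program, the postcondition p + 5 <= -5 must hold; in canonical form it is p <= -10.
Before q := q - 9: p <= -10
Before a[p] := 2*p - p: p <= -10
Before skip: p <= -10
Before p := 2*r - 4: 2*r <= -6
Answer: WP = 2*r <= -6
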